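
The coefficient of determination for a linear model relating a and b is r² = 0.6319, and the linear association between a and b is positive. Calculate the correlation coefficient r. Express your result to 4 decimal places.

0.7949

|r| = √0.6319 = 0.7949
The association is positive, so r = 0.7949.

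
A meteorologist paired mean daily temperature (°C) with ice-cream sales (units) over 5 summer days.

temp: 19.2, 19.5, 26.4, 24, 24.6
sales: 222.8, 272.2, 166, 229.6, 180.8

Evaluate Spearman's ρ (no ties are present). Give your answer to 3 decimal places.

-0.700

Rank temp: 1, 2, 5, 3, 4
Rank sales: 3, 5, 1, 4, 2
d = rank(temp) − rank(sales): -2, -3, 4, -1, 2; Σd² = 34
ρ = 1 − 6Σd² / [n(n²−1)] = 1 − 6×34 / (5×24) = 1 − 204/120 ≈ -0.700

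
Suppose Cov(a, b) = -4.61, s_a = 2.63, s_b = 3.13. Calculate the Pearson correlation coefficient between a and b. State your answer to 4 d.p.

-0.5600

r = Cov(a,b) / (s_a · s_b) = -4.61 / (2.63 × 3.13)
  = -4.61 / 8.2319 ≈ -0.5600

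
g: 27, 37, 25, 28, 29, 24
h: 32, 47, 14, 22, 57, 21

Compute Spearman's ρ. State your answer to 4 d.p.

0.8286

Rank g: 3, 6, 2, 4, 5, 1
Rank h: 4, 5, 1, 3, 6, 2
d = rank(g) − rank(h): -1, 1, 1, 1, -1, -1; Σd² = 6
ρ = 1 − 6Σd² / [n(n²−1)] = 1 − 6×6 / (6×35) = 1 − 36/210 ≈ 0.8286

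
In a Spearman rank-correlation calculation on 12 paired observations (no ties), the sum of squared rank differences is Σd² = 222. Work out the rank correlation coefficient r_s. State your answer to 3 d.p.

0.224

ρ = 1 − 6Σd² / [n(n²−1)] = 1 − 6×222 / (12×143)
  = 1 − 1332/1716 = 1 − 0.7762 ≈ 0.224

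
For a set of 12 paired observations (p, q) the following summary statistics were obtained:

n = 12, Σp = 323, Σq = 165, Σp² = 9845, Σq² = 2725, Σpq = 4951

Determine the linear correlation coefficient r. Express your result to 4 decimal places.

r = (nΣpq − ΣpΣq) / √[(nΣp² − (Σp)²)(nΣq² − (Σq)²)]
Numerator: 12×4951 − 323×165 = 6117
Denominator: √[(118140 − 104329)(32700 − 27225)] = √[13811 × 5475] = 8695.7015
r = 6117 / 8695.7015 ≈ 0.7035

0.7035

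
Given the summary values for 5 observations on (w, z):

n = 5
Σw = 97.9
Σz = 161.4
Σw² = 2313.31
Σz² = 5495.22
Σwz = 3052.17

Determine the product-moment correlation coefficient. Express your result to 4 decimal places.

r = (nΣwz − ΣwΣz) / √[(nΣw² − (Σw)²)(nΣz² − (Σz)²)]
Numerator: 5×3052.17 − 97.9×161.4 = -540.21
Denominator: √[(11566.55 − 9584.41)(27476.1 − 26049.96)] = √[1982.14 × 1426.14] = 1681.3117
r = -540.21 / 1681.3117 ≈ -0.3213

-0.3213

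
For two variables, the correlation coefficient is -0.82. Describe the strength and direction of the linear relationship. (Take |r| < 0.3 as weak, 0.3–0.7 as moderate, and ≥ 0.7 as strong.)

strong negative

r = -0.82 < 0 so the relationship is negative.
|r| = 0.82, which falls in the strong range.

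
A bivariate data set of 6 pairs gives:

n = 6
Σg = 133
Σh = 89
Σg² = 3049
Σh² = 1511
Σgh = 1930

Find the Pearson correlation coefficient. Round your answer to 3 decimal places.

r = (nΣgh − ΣgΣh) / √[(nΣg² − (Σg)²)(nΣh² − (Σh)²)]
Numerator: 6×1930 − 133×89 = -257
Denominator: √[(18294 − 17689)(9066 − 7921)] = √[605 × 1145] = 832.3010
r = -257 / 832.3010 ≈ -0.309

-0.309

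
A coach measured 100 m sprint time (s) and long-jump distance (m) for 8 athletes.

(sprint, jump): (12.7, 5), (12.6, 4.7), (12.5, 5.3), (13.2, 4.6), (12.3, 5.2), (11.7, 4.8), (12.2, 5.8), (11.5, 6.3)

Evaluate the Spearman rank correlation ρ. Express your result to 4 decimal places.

-0.6905

Rank sprint: 7, 6, 5, 8, 4, 2, 3, 1
Rank jump: 4, 2, 6, 1, 5, 3, 7, 8
d = rank(sprint) − rank(jump): 3, 4, -1, 7, -1, -1, -4, -7; Σd² = 142
ρ = 1 − 6Σd² / [n(n²−1)] = 1 − 6×142 / (8×63) = 1 − 852/504 ≈ -0.6905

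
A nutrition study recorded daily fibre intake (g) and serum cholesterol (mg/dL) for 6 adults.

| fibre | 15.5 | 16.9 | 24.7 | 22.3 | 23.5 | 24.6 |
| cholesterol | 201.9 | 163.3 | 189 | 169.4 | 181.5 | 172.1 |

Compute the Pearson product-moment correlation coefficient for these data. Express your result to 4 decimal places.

n = 6, Σx = 127.5, Σy = 1077.2, Σx² = 2790.65, Σy² = 194408.52, Σxy = 22834.05
nΣxy − ΣxΣy = 137004.3 − 137343 = -338.7
nΣx² − (Σx)² = 16743.9 − 16256.25 = 487.65; nΣy² − (Σy)² = 1166451.12 − 1160359.84 = 6091.28
r = -338.7 / √(487.65 × 6091.28) = -338.7 / 1723.4885 ≈ -0.1965

-0.1965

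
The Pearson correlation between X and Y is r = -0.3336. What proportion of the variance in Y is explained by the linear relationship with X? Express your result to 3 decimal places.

0.111

r² = (-0.3336)² = 0.111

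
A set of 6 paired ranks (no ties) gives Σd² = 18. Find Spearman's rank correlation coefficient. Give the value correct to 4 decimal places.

0.4857

ρ = 1 − 6Σd² / [n(n²−1)] = 1 − 6×18 / (6×35)
  = 1 − 108/210 = 1 − 0.51429 ≈ 0.4857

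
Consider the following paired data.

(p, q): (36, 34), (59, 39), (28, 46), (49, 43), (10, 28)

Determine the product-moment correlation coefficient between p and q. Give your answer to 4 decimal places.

n = 5, Σp = 182, Σq = 190, Σp² = 8062, Σq² = 7426, Σpq = 7200
nΣpq − ΣpΣq = 36000 − 34580 = 1420
nΣp² − (Σp)² = 40310 − 33124 = 7186; nΣq² − (Σq)² = 37130 − 36100 = 1030
r = 1420 / √(7186 × 1030) = 1420 / 2720.5845 ≈ 0.5219

0.5219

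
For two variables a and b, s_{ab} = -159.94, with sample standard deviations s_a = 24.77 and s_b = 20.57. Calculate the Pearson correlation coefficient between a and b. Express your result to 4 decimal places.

r = Cov(a,b) / (s_a · s_b) = -159.94 / (24.77 × 20.57)
  = -159.94 / 509.5189 ≈ -0.3139

-0.3139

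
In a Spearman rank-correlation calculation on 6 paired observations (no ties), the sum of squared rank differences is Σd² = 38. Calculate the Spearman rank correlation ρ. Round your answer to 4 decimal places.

-0.0857

ρ = 1 − 6Σd² / [n(n²−1)] = 1 − 6×38 / (6×35)
  = 1 − 228/210 = 1 − 1.08571 ≈ -0.0857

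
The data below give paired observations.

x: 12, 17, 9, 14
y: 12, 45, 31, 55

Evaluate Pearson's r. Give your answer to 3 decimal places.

0.526

n = 4, Σx = 52, Σy = 143, Σx² = 710, Σy² = 6155, Σxy = 1958
nΣxy − ΣxΣy = 7832 − 7436 = 396
nΣx² − (Σx)² = 2840 − 2704 = 136; nΣy² − (Σy)² = 24620 − 20449 = 4171
r = 396 / √(136 × 4171) = 396 / 753.1640 ≈ 0.526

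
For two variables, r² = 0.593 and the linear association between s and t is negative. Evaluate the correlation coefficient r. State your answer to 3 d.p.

-0.770

|r| = √0.593 = 0.770
The association is negative, so r = −0.770.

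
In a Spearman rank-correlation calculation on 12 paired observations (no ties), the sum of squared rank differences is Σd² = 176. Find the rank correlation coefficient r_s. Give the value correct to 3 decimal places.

ρ = 1 − 6Σd² / [n(n²−1)] = 1 − 6×176 / (12×143)
  = 1 − 1056/1716 = 1 − 0.6154 ≈ 0.385

0.385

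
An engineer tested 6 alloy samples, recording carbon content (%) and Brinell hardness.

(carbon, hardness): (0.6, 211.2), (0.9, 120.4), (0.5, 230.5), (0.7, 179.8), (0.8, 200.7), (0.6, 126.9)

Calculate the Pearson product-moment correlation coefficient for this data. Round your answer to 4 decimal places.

-0.5368

n = 6, Σx = 4.1, Σy = 1069.5, Σx² = 2.91, Σy² = 200943.99, Σxy = 712.89
nΣxy − ΣxΣy = 4277.34 − 4384.95 = -107.61
nΣx² − (Σx)² = 17.46 − 16.81 = 0.65; nΣy² − (Σy)² = 1205663.94 − 1143830.25 = 61833.69
r = -107.61 / √(0.65 × 61833.69) = -107.61 / 200.4792 ≈ -0.5368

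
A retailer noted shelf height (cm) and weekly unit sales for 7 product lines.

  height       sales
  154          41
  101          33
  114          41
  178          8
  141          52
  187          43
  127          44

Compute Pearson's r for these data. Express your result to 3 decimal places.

n = 7, Σx = 1002, Σy = 262, Σx² = 149576, Σy² = 11004, Σxy = 36706
nΣxy − ΣxΣy = 256942 − 262524 = -5582
nΣx² − (Σx)² = 1047032 − 1004004 = 43028; nΣy² − (Σy)² = 77028 − 68644 = 8384
r = -5582 / √(43028 × 8384) = -5582 / 18993.3344 ≈ -0.294

-0.294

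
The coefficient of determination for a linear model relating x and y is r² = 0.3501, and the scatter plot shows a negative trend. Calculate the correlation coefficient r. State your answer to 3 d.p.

|r| = √0.3501 = 0.592
The association is negative, so r = −0.592.

-0.592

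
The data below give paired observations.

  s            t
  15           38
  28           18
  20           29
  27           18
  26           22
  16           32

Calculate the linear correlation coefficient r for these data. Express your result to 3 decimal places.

n = 6, Σs = 132, Σt = 157, Σs² = 3070, Σt² = 4441, Σst = 3224
nΣst − ΣsΣt = 19344 − 20724 = -1380
nΣs² − (Σs)² = 18420 − 17424 = 996; nΣt² − (Σt)² = 26646 − 24649 = 1997
r = -1380 / √(996 × 1997) = -1380 / 1410.3234 ≈ -0.978

-0.978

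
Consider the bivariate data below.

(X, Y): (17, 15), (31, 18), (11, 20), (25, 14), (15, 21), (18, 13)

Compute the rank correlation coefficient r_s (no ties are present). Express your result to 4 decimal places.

Rank X: 3, 6, 1, 5, 2, 4
Rank Y: 3, 4, 5, 2, 6, 1
d = rank(X) − rank(Y): 0, 2, -4, 3, -4, 3; Σd² = 54
ρ = 1 − 6Σd² / [n(n²−1)] = 1 − 6×54 / (6×35) = 1 − 324/210 ≈ -0.5429

-0.5429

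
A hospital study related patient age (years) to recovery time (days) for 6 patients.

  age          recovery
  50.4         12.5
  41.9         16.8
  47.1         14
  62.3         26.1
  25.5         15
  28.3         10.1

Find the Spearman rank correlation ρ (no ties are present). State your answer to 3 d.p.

0.314

Rank age: 5, 3, 4, 6, 1, 2
Rank recovery: 2, 5, 3, 6, 4, 1
d = rank(age) − rank(recovery): 3, -2, 1, 0, -3, 1; Σd² = 24
ρ = 1 − 6Σd² / [n(n²−1)] = 1 − 6×24 / (6×35) = 1 − 144/210 ≈ 0.314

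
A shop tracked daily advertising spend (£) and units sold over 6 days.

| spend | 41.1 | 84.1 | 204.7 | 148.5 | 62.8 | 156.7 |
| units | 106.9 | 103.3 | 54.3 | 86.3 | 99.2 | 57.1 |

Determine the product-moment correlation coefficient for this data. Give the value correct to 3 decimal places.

n = 6, Σx = 697.9, Σy = 507.1, Σx² = 101215.09, Σy² = 45595.73, Σxy = 52189.21
nΣxy − ΣxΣy = 313135.26 − 353905.09 = -40769.83
nΣx² − (Σx)² = 607290.54 − 487064.41 = 120226.13; nΣy² − (Σy)² = 273574.38 − 257150.41 = 16423.97
r = -40769.83 / √(120226.13 × 16423.97) = -40769.83 / 44436.3630 ≈ -0.917

-0.917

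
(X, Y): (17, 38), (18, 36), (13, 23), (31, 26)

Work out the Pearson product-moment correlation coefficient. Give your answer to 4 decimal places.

-0.1754

n = 4, ΣX = 79, ΣY = 123, ΣX² = 1743, ΣY² = 3945, ΣXY = 2399
nΣXY − ΣXΣY = 9596 − 9717 = -121
nΣX² − (ΣX)² = 6972 − 6241 = 731; nΣY² − (ΣY)² = 15780 − 15129 = 651
r = -121 / √(731 × 651) = -121 / 689.8413 ≈ -0.1754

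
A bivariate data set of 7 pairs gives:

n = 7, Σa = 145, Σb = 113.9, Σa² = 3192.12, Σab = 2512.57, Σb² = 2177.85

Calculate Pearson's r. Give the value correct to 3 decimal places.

0.619

r = (nΣab − ΣaΣb) / √[(nΣa² − (Σa)²)(nΣb² − (Σb)²)]
Numerator: 7×2512.57 − 145×113.9 = 1072.49
Denominator: √[(22344.84 − 21025)(15244.95 − 12973.21)] = √[1319.84 × 2271.74] = 1731.5696
r = 1072.49 / 1731.5696 ≈ 0.619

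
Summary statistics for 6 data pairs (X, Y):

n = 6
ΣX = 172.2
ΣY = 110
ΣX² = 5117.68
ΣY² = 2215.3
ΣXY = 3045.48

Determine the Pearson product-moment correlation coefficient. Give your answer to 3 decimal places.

r = (nΣXY − ΣXΣY) / √[(nΣX² − (ΣX)²)(nΣY² − (ΣY)²)]
Numerator: 6×3045.48 − 172.2×110 = -669.12
Denominator: √[(30706.08 − 29652.84)(13291.8 − 12100)] = √[1053.24 × 1191.8] = 1120.3800
r = -669.12 / 1120.3800 ≈ -0.597

-0.597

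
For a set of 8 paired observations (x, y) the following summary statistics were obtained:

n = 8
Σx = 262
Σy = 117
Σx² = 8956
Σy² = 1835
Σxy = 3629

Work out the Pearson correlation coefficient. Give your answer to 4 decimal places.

r = (nΣxy − ΣxΣy) / √[(nΣx² − (Σx)²)(nΣy² − (Σy)²)]
Numerator: 8×3629 − 262×117 = -1622
Denominator: √[(71648 − 68644)(14680 − 13689)] = √[3004 × 991] = 1725.3881
r = -1622 / 1725.3881 ≈ -0.9401

-0.9401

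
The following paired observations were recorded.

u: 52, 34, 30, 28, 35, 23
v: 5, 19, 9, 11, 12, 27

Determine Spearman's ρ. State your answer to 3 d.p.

Rank u: 6, 4, 3, 2, 5, 1
Rank v: 1, 5, 2, 3, 4, 6
d = rank(u) − rank(v): 5, -1, 1, -1, 1, -5; Σd² = 54
ρ = 1 − 6Σd² / [n(n²−1)] = 1 − 6×54 / (6×35) = 1 − 324/210 ≈ -0.543

-0.543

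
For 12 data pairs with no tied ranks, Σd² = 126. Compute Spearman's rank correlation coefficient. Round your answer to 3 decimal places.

0.559

ρ = 1 − 6Σd² / [n(n²−1)] = 1 − 6×126 / (12×143)
  = 1 − 756/1716 = 1 − 0.4406 ≈ 0.559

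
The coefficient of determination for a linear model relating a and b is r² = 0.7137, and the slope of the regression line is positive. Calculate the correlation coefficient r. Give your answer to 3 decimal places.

|r| = √0.7137 = 0.845
The association is positive, so r = 0.845.

0.845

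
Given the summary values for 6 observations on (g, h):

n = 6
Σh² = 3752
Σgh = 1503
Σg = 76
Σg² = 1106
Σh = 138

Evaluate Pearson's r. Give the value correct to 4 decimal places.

r = (nΣgh − ΣgΣh) / √[(nΣg² − (Σg)²)(nΣh² − (Σh)²)]
Numerator: 6×1503 − 76×138 = -1470
Denominator: √[(6636 − 5776)(22512 − 19044)] = √[860 × 3468] = 1726.9858
r = -1470 / 1726.9858 ≈ -0.8512

-0.8512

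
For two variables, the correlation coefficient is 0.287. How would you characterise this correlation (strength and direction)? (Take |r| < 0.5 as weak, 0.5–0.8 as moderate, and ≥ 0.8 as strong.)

weak positive

r = 0.287 > 0 so the relationship is positive.
|r| = 0.287, which falls in the weak range.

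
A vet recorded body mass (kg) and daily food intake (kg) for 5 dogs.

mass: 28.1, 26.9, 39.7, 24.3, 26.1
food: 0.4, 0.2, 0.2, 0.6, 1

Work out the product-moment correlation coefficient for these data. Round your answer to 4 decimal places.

-0.5373

n = 5, Σx = 145.1, Σy = 2.4, Σx² = 4361.01, Σy² = 1.6, Σxy = 65.24
nΣxy − ΣxΣy = 326.2 − 348.24 = -22.04
nΣx² − (Σx)² = 21805.05 − 21054.01 = 751.04; nΣy² − (Σy)² = 8 − 5.76 = 2.24
r = -22.04 / √(751.04 × 2.24) = -22.04 / 41.0162 ≈ -0.5373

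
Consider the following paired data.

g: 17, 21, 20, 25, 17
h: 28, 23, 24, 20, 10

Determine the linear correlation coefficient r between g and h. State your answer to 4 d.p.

n = 5, Σg = 100, Σh = 105, Σg² = 2044, Σh² = 2389, Σgh = 2109
nΣgh − ΣgΣh = 10545 − 10500 = 45
nΣg² − (Σg)² = 10220 − 10000 = 220; nΣh² − (Σh)² = 11945 − 11025 = 920
r = 45 / √(220 × 920) = 45 / 449.8889 ≈ 0.1000

0.1000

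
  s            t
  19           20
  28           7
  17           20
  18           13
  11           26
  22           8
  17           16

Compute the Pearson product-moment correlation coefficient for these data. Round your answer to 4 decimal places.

-0.8826

n = 7, Σs = 132, Σt = 110, Σs² = 2652, Σt² = 2014, Σst = 1884
nΣst − ΣsΣt = 13188 − 14520 = -1332
nΣs² − (Σs)² = 18564 − 17424 = 1140; nΣt² − (Σt)² = 14098 − 12100 = 1998
r = -1332 / √(1140 × 1998) = -1332 / 1509.2117 ≈ -0.8826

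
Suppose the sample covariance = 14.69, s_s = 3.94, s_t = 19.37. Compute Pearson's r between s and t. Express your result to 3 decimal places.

r = Cov(s,t) / (s_s · s_t) = 14.69 / (3.94 × 19.37)
  = 14.69 / 76.3178 ≈ 0.192

0.192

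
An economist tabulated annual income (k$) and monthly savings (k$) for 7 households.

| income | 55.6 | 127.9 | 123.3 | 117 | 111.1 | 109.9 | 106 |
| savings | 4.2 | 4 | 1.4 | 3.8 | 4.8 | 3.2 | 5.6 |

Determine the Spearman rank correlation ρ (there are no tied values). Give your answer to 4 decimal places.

-0.5000

Rank income: 1, 7, 6, 5, 4, 3, 2
Rank savings: 5, 4, 1, 3, 6, 2, 7
d = rank(income) − rank(savings): -4, 3, 5, 2, -2, 1, -5; Σd² = 84
ρ = 1 − 6Σd² / [n(n²−1)] = 1 − 6×84 / (7×48) = 1 − 504/336 ≈ -0.5000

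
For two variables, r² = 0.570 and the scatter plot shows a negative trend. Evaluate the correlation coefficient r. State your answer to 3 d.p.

|r| = √0.570 = 0.755
The association is negative, so r = −0.755.

-0.755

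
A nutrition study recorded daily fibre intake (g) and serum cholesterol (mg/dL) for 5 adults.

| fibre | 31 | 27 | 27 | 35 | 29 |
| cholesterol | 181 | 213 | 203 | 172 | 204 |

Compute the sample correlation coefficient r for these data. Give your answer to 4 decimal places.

n = 5, Σx = 149, Σy = 973, Σx² = 4485, Σy² = 190539, Σxy = 28779
nΣxy − ΣxΣy = 143895 − 144977 = -1082
nΣx² − (Σx)² = 22425 − 22201 = 224; nΣy² − (Σy)² = 952695 − 946729 = 5966
r = -1082 / √(224 × 5966) = -1082 / 1156.0208 ≈ -0.9360

-0.9360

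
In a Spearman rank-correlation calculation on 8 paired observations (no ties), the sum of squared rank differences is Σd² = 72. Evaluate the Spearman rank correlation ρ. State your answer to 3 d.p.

ρ = 1 − 6Σd² / [n(n²−1)] = 1 − 6×72 / (8×63)
  = 1 − 432/504 = 1 − 0.8571 ≈ 0.143

0.143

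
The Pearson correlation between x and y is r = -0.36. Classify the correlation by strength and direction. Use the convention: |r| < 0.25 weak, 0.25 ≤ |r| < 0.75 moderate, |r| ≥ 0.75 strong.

r = -0.36 < 0 so the relationship is negative.
|r| = 0.36, which falls in the moderate range.

moderate negative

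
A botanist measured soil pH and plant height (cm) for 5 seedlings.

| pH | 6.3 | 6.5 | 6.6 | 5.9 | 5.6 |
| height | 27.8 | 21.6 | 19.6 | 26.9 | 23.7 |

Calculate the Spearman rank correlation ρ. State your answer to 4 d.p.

-0.6000

Rank pH: 3, 4, 5, 2, 1
Rank height: 5, 2, 1, 4, 3
d = rank(pH) − rank(height): -2, 2, 4, -2, -2; Σd² = 32
ρ = 1 − 6Σd² / [n(n²−1)] = 1 − 6×32 / (5×24) = 1 − 192/120 ≈ -0.6000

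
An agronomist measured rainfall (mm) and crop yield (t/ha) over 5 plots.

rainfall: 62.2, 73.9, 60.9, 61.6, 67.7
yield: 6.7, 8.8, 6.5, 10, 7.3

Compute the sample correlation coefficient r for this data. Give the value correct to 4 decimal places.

0.2536

n = 5, Σx = 326.3, Σy = 39.3, Σx² = 21416.71, Σy² = 317.87, Σxy = 2573.12
nΣxy − ΣxΣy = 12865.6 − 12823.59 = 42.01
nΣx² − (Σx)² = 107083.55 − 106471.69 = 611.86; nΣy² − (Σy)² = 1589.35 − 1544.49 = 44.86
r = 42.01 / √(611.86 × 44.86) = 42.01 / 165.6745 ≈ 0.2536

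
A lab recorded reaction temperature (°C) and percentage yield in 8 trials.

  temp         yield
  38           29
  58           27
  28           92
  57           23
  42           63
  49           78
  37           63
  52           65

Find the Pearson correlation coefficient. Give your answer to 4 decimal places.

-0.5878

n = 8, Σx = 361, Σy = 440, Σx² = 17079, Σy² = 28810, Σxy = 18734
nΣxy − ΣxΣy = 149872 − 158840 = -8968
nΣx² − (Σx)² = 136632 − 130321 = 6311; nΣy² − (Σy)² = 230480 − 193600 = 36880
r = -8968 / √(6311 × 36880) = -8968 / 15256.1358 ≈ -0.5878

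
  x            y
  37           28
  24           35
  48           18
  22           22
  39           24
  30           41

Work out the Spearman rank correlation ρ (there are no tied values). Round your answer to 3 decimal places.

Rank x: 4, 2, 6, 1, 5, 3
Rank y: 4, 5, 1, 2, 3, 6
d = rank(x) − rank(y): 0, -3, 5, -1, 2, -3; Σd² = 48
ρ = 1 − 6Σd² / [n(n²−1)] = 1 − 6×48 / (6×35) = 1 − 288/210 ≈ -0.371

-0.371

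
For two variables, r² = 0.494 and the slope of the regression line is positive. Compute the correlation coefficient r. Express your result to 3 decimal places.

|r| = √0.494 = 0.703
The association is positive, so r = 0.703.

0.703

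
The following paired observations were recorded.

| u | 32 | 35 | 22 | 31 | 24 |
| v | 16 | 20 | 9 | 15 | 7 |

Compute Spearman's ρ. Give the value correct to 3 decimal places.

Rank u: 4, 5, 1, 3, 2
Rank v: 4, 5, 2, 3, 1
d = rank(u) − rank(v): 0, 0, -1, 0, 1; Σd² = 2
ρ = 1 − 6Σd² / [n(n²−1)] = 1 − 6×2 / (5×24) = 1 − 12/120 ≈ 0.900

0.900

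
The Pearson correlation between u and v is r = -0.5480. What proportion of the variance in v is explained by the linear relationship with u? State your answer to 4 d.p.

r² = (-0.5480)² = 0.3003

0.3003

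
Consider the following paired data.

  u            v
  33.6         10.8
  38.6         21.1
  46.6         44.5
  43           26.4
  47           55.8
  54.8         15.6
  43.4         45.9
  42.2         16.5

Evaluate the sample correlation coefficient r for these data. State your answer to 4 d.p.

n = 8, Σu = 349.2, Σv = 236.6, Σu² = 15515.92, Σv² = 8975.12, Σuv = 10552.08
nΣuv − ΣuΣv = 84416.64 − 82620.72 = 1795.92
nΣu² − (Σu)² = 124127.36 − 121940.64 = 2186.72; nΣv² − (Σv)² = 71800.96 − 55979.56 = 15821.4
r = 1795.92 / √(2186.72 × 15821.4) = 1795.92 / 5881.9191 ≈ 0.3053

0.3053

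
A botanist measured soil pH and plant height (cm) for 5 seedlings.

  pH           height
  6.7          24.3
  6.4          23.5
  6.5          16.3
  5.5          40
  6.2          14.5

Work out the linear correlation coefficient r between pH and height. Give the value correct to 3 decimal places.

n = 5, Σx = 31.3, Σy = 118.6, Σx² = 196.79, Σy² = 3218.68, Σxy = 729.06
nΣxy − ΣxΣy = 3645.3 − 3712.18 = -66.88
nΣx² − (Σx)² = 983.95 − 979.69 = 4.26; nΣy² − (Σy)² = 16093.4 − 14065.96 = 2027.44
r = -66.88 / √(4.26 × 2027.44) = -66.88 / 92.9349 ≈ -0.720

-0.720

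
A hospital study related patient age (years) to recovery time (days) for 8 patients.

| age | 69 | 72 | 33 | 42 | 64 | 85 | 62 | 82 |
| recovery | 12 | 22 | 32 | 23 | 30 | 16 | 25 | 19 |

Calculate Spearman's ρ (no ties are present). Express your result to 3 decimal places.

-0.762

Rank age: 5, 6, 1, 2, 4, 8, 3, 7
Rank recovery: 1, 4, 8, 5, 7, 2, 6, 3
d = rank(age) − rank(recovery): 4, 2, -7, -3, -3, 6, -3, 4; Σd² = 148
ρ = 1 − 6Σd² / [n(n²−1)] = 1 − 6×148 / (8×63) = 1 − 888/504 ≈ -0.762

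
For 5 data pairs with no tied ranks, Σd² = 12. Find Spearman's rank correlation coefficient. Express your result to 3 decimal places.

ρ = 1 − 6Σd² / [n(n²−1)] = 1 − 6×12 / (5×24)
  = 1 − 72/120 = 1 − 0.6000 ≈ 0.400

0.400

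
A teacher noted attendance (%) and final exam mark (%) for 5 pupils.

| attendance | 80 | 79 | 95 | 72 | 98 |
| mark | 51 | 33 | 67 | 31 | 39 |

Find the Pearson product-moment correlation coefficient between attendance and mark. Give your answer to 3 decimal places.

0.547

n = 5, Σx = 424, Σy = 221, Σx² = 36454, Σy² = 10661, Σxy = 19106
nΣxy − ΣxΣy = 95530 − 93704 = 1826
nΣx² − (Σx)² = 182270 − 179776 = 2494; nΣy² − (Σy)² = 53305 − 48841 = 4464
r = 1826 / √(2494 × 4464) = 1826 / 3336.6474 ≈ 0.547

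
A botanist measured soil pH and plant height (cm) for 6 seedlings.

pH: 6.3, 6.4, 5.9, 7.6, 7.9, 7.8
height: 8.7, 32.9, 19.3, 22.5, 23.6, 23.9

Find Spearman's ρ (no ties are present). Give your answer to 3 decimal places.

Rank pH: 2, 3, 1, 4, 6, 5
Rank height: 1, 6, 2, 3, 4, 5
d = rank(pH) − rank(height): 1, -3, -1, 1, 2, 0; Σd² = 16
ρ = 1 − 6Σd² / [n(n²−1)] = 1 − 6×16 / (6×35) = 1 − 96/210 ≈ 0.543

0.543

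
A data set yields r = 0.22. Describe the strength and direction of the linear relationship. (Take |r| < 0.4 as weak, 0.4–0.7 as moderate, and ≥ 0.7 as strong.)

r = 0.22 > 0 so the relationship is positive.
|r| = 0.22, which falls in the weak range.

weak positive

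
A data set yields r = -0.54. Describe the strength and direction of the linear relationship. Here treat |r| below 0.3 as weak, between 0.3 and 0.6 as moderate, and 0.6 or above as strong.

r = -0.54 < 0 so the relationship is negative.
|r| = 0.54, which falls in the moderate range.

moderate negative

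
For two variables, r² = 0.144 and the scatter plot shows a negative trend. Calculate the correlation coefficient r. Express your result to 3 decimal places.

-0.379

|r| = √0.144 = 0.379
The association is negative, so r = −0.379.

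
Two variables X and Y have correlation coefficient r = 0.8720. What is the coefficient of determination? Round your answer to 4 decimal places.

0.7604

r² = (0.8720)² = 0.7604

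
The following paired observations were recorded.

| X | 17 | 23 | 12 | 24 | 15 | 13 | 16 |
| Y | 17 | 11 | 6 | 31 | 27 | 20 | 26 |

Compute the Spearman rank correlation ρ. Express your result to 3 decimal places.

Rank X: 5, 6, 1, 7, 3, 2, 4
Rank Y: 3, 2, 1, 7, 6, 4, 5
d = rank(X) − rank(Y): 2, 4, 0, 0, -3, -2, -1; Σd² = 34
ρ = 1 − 6Σd² / [n(n²−1)] = 1 − 6×34 / (7×48) = 1 − 204/336 ≈ 0.393

0.393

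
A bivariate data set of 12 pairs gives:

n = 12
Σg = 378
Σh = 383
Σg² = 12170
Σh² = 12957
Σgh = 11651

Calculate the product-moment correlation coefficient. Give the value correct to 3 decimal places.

r = (nΣgh − ΣgΣh) / √[(nΣg² − (Σg)²)(nΣh² − (Σh)²)]
Numerator: 12×11651 − 378×383 = -4962
Denominator: √[(146040 − 142884)(155484 − 146689)] = √[3156 × 8795] = 5268.4931
r = -4962 / 5268.4931 ≈ -0.942

-0.942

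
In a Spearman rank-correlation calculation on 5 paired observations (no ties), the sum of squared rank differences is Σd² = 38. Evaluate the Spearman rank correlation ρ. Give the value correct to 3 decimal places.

ρ = 1 − 6Σd² / [n(n²−1)] = 1 − 6×38 / (5×24)
  = 1 − 228/120 = 1 − 1.9000 ≈ -0.900

-0.900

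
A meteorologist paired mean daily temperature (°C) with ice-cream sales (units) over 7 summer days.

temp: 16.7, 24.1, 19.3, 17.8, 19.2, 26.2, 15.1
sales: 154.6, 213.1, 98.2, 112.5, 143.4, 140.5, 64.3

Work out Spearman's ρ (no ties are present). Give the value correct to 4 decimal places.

Rank temp: 2, 6, 5, 3, 4, 7, 1
Rank sales: 6, 7, 2, 3, 5, 4, 1
d = rank(temp) − rank(sales): -4, -1, 3, 0, -1, 3, 0; Σd² = 36
ρ = 1 − 6Σd² / [n(n²−1)] = 1 − 6×36 / (7×48) = 1 − 216/336 ≈ 0.3571

0.3571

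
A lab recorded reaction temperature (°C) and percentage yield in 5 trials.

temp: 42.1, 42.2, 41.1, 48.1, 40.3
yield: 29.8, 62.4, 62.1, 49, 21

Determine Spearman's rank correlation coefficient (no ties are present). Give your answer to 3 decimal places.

Rank temp: 3, 4, 2, 5, 1
Rank yield: 2, 5, 4, 3, 1
d = rank(temp) − rank(yield): 1, -1, -2, 2, 0; Σd² = 10
ρ = 1 − 6Σd² / [n(n²−1)] = 1 − 6×10 / (5×24) = 1 − 60/120 ≈ 0.500

0.500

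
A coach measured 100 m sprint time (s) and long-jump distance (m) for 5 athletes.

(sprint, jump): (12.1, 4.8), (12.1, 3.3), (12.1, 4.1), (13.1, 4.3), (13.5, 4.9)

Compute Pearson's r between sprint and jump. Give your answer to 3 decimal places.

0.514

n = 5, Σx = 62.9, Σy = 21.4, Σx² = 793.09, Σy² = 93.24, Σxy = 270.1
nΣxy − ΣxΣy = 1350.5 − 1346.06 = 4.44
nΣx² − (Σx)² = 3965.45 − 3956.41 = 9.04; nΣy² − (Σy)² = 466.2 − 457.96 = 8.24
r = 4.44 / √(9.04 × 8.24) = 4.44 / 8.6307 ≈ 0.514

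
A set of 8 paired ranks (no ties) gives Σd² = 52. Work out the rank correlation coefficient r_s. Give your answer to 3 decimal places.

ρ = 1 − 6Σd² / [n(n²−1)] = 1 − 6×52 / (8×63)
  = 1 − 312/504 = 1 − 0.6190 ≈ 0.381

0.381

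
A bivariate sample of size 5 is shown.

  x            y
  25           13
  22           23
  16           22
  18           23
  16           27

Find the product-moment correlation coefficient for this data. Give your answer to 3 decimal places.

-0.804

n = 5, Σx = 97, Σy = 108, Σx² = 1945, Σy² = 2440, Σxy = 2029
nΣxy − ΣxΣy = 10145 − 10476 = -331
nΣx² − (Σx)² = 9725 − 9409 = 316; nΣy² − (Σy)² = 12200 − 11664 = 536
r = -331 / √(316 × 536) = -331 / 411.5532 ≈ -0.804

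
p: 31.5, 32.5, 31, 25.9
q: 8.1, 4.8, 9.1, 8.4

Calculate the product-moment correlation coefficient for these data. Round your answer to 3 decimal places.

-0.474

n = 4, Σp = 120.9, Σq = 30.4, Σp² = 3680.31, Σq² = 242.02, Σpq = 910.81
nΣpq − ΣpΣq = 3643.24 − 3675.36 = -32.12
nΣp² − (Σp)² = 14721.24 − 14616.81 = 104.43; nΣq² − (Σq)² = 968.08 − 924.16 = 43.92
r = -32.12 / √(104.43 × 43.92) = -32.12 / 67.7242 ≈ -0.474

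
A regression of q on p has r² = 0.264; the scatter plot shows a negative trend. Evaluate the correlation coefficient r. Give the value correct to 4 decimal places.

|r| = √0.264 = 0.5138
The association is negative, so r = −0.5138.

-0.5138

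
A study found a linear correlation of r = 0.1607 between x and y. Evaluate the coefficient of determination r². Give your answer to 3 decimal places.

r² = (0.1607)² = 0.026

0.026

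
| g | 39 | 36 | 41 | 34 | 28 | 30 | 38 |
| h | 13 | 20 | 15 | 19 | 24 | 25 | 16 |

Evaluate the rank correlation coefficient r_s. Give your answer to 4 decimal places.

Rank g: 6, 4, 7, 3, 1, 2, 5
Rank h: 1, 5, 2, 4, 6, 7, 3
d = rank(g) − rank(h): 5, -1, 5, -1, -5, -5, 2; Σd² = 106
ρ = 1 − 6Σd² / [n(n²−1)] = 1 − 6×106 / (7×48) = 1 − 636/336 ≈ -0.8929

-0.8929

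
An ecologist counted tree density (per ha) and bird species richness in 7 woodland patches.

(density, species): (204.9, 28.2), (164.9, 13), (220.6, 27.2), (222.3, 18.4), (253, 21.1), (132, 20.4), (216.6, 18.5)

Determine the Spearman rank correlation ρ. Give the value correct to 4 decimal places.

0.1429

Rank density: 3, 2, 5, 6, 7, 1, 4
Rank species: 7, 1, 6, 2, 5, 4, 3
d = rank(density) − rank(species): -4, 1, -1, 4, 2, -3, 1; Σd² = 48
ρ = 1 − 6Σd² / [n(n²−1)] = 1 − 6×48 / (7×48) = 1 − 288/336 ≈ 0.1429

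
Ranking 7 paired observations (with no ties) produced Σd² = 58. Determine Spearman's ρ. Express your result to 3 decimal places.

ρ = 1 − 6Σd² / [n(n²−1)] = 1 − 6×58 / (7×48)
  = 1 − 348/336 = 1 − 1.0357 ≈ -0.036

-0.036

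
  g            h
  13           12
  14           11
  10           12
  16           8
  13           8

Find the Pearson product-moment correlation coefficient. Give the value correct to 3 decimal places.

n = 5, Σg = 66, Σh = 51, Σg² = 890, Σh² = 537, Σgh = 662
nΣgh − ΣgΣh = 3310 − 3366 = -56
nΣg² − (Σg)² = 4450 − 4356 = 94; nΣh² − (Σh)² = 2685 − 2601 = 84
r = -56 / √(94 × 84) = -56 / 88.8594 ≈ -0.630

-0.630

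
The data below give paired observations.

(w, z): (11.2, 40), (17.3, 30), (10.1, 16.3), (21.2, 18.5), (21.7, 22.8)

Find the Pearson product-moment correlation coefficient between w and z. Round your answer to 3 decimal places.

n = 5, Σw = 81.5, Σz = 127.6, Σw² = 1447.07, Σz² = 3627.78, Σwz = 2018.59
nΣwz − ΣwΣz = 10092.95 − 10399.4 = -306.45
nΣw² − (Σw)² = 7235.35 − 6642.25 = 593.1; nΣz² − (Σz)² = 18138.9 − 16281.76 = 1857.14
r = -306.45 / √(593.1 × 1857.14) = -306.45 / 1049.5093 ≈ -0.292

-0.292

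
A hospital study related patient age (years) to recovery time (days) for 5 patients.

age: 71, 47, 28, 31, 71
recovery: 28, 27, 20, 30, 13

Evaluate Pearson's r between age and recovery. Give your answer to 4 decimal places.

-0.3125

n = 5, Σx = 248, Σy = 118, Σx² = 14036, Σy² = 2982, Σxy = 5670
nΣxy − ΣxΣy = 28350 − 29264 = -914
nΣx² − (Σx)² = 70180 − 61504 = 8676; nΣy² − (Σy)² = 14910 − 13924 = 986
r = -914 / √(8676 × 986) = -914 / 2924.8138 ≈ -0.3125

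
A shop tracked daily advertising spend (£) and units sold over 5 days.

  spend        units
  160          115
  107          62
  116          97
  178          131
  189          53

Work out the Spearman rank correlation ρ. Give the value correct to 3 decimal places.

0.000

Rank spend: 3, 1, 2, 4, 5
Rank units: 4, 2, 3, 5, 1
d = rank(spend) − rank(units): -1, -1, -1, -1, 4; Σd² = 20
ρ = 1 − 6Σd² / [n(n²−1)] = 1 − 6×20 / (5×24) = 1 − 120/120 ≈ 0.000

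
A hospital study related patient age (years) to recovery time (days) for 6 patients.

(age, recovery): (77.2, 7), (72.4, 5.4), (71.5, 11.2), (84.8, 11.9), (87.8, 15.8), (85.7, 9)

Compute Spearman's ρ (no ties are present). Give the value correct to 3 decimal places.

0.543

Rank age: 3, 2, 1, 4, 6, 5
Rank recovery: 2, 1, 4, 5, 6, 3
d = rank(age) − rank(recovery): 1, 1, -3, -1, 0, 2; Σd² = 16
ρ = 1 − 6Σd² / [n(n²−1)] = 1 − 6×16 / (6×35) = 1 − 96/210 ≈ 0.543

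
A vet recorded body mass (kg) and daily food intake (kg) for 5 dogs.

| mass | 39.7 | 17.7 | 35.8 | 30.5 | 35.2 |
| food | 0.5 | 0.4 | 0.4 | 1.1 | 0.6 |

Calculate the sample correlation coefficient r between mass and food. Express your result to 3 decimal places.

0.058

n = 5, Σx = 158.9, Σy = 3, Σx² = 5340.31, Σy² = 2.14, Σxy = 95.92
nΣxy − ΣxΣy = 479.6 − 476.7 = 2.9
nΣx² − (Σx)² = 26701.55 − 25249.21 = 1452.34; nΣy² − (Σy)² = 10.7 − 9 = 1.7
r = 2.9 / √(1452.34 × 1.7) = 2.9 / 49.6888 ≈ 0.058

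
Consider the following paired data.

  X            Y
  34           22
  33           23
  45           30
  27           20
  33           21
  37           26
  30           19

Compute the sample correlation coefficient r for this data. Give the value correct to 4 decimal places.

0.9497

n = 7, ΣX = 239, ΣY = 161, ΣX² = 8357, ΣY² = 3791, ΣXY = 5622
nΣXY − ΣXΣY = 39354 − 38479 = 875
nΣX² − (ΣX)² = 58499 − 57121 = 1378; nΣY² − (ΣY)² = 26537 − 25921 = 616
r = 875 / √(1378 × 616) = 875 / 921.3295 ≈ 0.9497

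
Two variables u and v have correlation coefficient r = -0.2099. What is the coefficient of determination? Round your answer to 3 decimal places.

0.044

r² = (-0.2099)² = 0.044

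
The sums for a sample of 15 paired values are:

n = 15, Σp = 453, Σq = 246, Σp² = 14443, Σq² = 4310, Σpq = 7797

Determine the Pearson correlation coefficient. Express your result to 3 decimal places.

r = (nΣpq − ΣpΣq) / √[(nΣp² − (Σp)²)(nΣq² − (Σq)²)]
Numerator: 15×7797 − 453×246 = 5517
Denominator: √[(216645 − 205209)(64650 − 60516)] = √[11436 × 4134] = 6875.7853
r = 5517 / 6875.7853 ≈ 0.802

0.802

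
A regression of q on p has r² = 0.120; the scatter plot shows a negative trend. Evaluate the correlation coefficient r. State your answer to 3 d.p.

-0.346

|r| = √0.120 = 0.346
The association is negative, so r = −0.346.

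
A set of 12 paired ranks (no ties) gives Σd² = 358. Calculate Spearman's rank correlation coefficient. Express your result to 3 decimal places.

ρ = 1 − 6Σd² / [n(n²−1)] = 1 − 6×358 / (12×143)
  = 1 − 2148/1716 = 1 − 1.2517 ≈ -0.252

-0.252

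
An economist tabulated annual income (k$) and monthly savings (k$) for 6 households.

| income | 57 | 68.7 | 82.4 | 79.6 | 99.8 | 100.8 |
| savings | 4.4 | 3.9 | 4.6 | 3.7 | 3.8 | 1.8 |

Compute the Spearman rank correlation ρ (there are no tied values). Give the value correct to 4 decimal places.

-0.5429

Rank income: 1, 2, 4, 3, 5, 6
Rank savings: 5, 4, 6, 2, 3, 1
d = rank(income) − rank(savings): -4, -2, -2, 1, 2, 5; Σd² = 54
ρ = 1 − 6Σd² / [n(n²−1)] = 1 − 6×54 / (6×35) = 1 − 324/210 ≈ -0.5429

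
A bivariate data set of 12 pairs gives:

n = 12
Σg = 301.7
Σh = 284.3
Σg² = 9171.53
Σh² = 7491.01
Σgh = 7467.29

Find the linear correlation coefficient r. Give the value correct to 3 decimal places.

0.292

r = (nΣgh − ΣgΣh) / √[(nΣg² − (Σg)²)(nΣh² − (Σh)²)]
Numerator: 12×7467.29 − 301.7×284.3 = 3834.17
Denominator: √[(110058.36 − 91022.89)(89892.12 − 80826.49)] = √[19035.47 × 9065.63] = 13136.5341
r = 3834.17 / 13136.5341 ≈ 0.292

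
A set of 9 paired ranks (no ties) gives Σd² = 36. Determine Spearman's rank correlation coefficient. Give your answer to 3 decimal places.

ρ = 1 − 6Σd² / [n(n²−1)] = 1 − 6×36 / (9×80)
  = 1 − 216/720 = 1 − 0.3000 ≈ 0.700

0.700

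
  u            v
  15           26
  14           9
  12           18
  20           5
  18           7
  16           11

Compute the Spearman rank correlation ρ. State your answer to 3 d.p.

-0.714

Rank u: 3, 2, 1, 6, 5, 4
Rank v: 6, 3, 5, 1, 2, 4
d = rank(u) − rank(v): -3, -1, -4, 5, 3, 0; Σd² = 60
ρ = 1 − 6Σd² / [n(n²−1)] = 1 − 6×60 / (6×35) = 1 − 360/210 ≈ -0.714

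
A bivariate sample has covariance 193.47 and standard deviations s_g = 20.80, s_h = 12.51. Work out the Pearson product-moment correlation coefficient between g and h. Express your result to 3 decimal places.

0.744

r = Cov(g,h) / (s_g · s_h) = 193.47 / (20.80 × 12.51)
  = 193.47 / 260.2080 ≈ 0.744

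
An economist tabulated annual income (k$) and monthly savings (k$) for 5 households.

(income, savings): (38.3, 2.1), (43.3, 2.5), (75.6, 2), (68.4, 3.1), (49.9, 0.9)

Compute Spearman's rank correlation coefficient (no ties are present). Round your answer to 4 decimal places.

Rank income: 1, 2, 5, 4, 3
Rank savings: 3, 4, 2, 5, 1
d = rank(income) − rank(savings): -2, -2, 3, -1, 2; Σd² = 22
ρ = 1 − 6Σd² / [n(n²−1)] = 1 − 6×22 / (5×24) = 1 − 132/120 ≈ -0.1000

-0.1000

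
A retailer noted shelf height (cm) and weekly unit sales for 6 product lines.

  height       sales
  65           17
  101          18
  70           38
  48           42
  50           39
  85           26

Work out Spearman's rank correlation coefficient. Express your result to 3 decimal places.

Rank height: 3, 6, 4, 1, 2, 5
Rank sales: 1, 2, 4, 6, 5, 3
d = rank(height) − rank(sales): 2, 4, 0, -5, -3, 2; Σd² = 58
ρ = 1 − 6Σd² / [n(n²−1)] = 1 − 6×58 / (6×35) = 1 − 348/210 ≈ -0.657

-0.657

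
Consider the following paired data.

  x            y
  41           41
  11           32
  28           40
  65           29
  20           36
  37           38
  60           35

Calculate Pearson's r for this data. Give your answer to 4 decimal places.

-0.2545

n = 7, Σx = 262, Σy = 251, Σx² = 12180, Σy² = 9111, Σxy = 9264
nΣxy − ΣxΣy = 64848 − 65762 = -914
nΣx² − (Σx)² = 85260 − 68644 = 16616; nΣy² − (Σy)² = 63777 − 63001 = 776
r = -914 / √(16616 × 776) = -914 / 3590.8239 ≈ -0.2545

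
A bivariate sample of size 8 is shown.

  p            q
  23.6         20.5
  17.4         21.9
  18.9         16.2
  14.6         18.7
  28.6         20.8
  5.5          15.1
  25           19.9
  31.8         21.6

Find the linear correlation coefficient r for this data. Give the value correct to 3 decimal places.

0.734

n = 8, Σp = 165.4, Σq = 154.7, Σp² = 3914.54, Σq² = 3035.21, Σpq = 3306.37
nΣpq − ΣpΣq = 26450.96 − 25587.38 = 863.58
nΣp² − (Σp)² = 31316.32 − 27357.16 = 3959.16; nΣq² − (Σq)² = 24281.68 − 23932.09 = 349.59
r = 863.58 / √(3959.16 × 349.59) = 863.58 / 1176.4705 ≈ 0.734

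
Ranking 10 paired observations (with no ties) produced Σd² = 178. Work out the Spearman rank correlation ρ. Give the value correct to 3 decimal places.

ρ = 1 − 6Σd² / [n(n²−1)] = 1 − 6×178 / (10×99)
  = 1 − 1068/990 = 1 − 1.0788 ≈ -0.079

-0.079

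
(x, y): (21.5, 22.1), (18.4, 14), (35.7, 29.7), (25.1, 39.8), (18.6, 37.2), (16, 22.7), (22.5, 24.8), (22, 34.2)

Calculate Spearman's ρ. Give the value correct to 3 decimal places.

0.524

Rank x: 4, 2, 8, 7, 3, 1, 6, 5
Rank y: 2, 1, 5, 8, 7, 3, 4, 6
d = rank(x) − rank(y): 2, 1, 3, -1, -4, -2, 2, -1; Σd² = 40
ρ = 1 − 6Σd² / [n(n²−1)] = 1 − 6×40 / (8×63) = 1 − 240/504 ≈ 0.524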